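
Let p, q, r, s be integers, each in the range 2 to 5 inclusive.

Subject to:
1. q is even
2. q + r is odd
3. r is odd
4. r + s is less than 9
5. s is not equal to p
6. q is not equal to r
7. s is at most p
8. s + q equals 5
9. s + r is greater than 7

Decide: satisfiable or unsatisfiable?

Satisfiable

Try p = 4, q = 2, r = 5, s = 3.
Check constraint 4: r + s = 8; constraint 8: s + q = 5; constraint 9: s + r = 8. The remaining constraints are straightforward to verify.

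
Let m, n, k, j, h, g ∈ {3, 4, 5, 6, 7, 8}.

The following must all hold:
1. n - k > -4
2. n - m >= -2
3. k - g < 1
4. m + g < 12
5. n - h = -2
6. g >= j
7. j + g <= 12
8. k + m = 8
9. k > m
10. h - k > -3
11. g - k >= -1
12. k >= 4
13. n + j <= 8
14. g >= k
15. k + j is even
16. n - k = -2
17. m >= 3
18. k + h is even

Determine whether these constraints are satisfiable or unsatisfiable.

Setting (m, n, k, j, h, g) = (3, 3, 5, 3, 5, 7) satisfies everything: constraint 1: n - k = -2; constraint 2: n - m = 0, and the others follow.

Satisfiable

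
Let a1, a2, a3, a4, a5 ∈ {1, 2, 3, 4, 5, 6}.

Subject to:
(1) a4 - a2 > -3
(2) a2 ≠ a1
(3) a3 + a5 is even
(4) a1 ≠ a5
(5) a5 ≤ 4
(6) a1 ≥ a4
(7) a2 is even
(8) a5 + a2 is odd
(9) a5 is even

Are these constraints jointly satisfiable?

Unsatisfiable

Constraint 9 makes a5 even and constraint 7 makes a2 even, so a5 + a2 must be even. Constraint 8 says a5 + a2 is odd — contradiction.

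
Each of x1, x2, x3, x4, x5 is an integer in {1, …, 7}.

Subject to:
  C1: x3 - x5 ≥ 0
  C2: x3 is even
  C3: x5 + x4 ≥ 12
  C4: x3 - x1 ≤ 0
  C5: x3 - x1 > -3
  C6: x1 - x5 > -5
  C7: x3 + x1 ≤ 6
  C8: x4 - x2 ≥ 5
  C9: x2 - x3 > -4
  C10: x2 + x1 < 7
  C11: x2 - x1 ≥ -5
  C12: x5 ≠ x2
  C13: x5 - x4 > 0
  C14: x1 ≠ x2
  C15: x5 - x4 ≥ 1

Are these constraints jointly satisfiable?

Unsatisfiable

Constraints 1, 4, 8, 11, and 15 give x2 − x1 ≥ -5, x1 − x3 ≥ 0, x3 − x5 ≥ 0, x5 − x4 ≥ 1, x4 − x2 ≥ 5.
Adding all 5 inequalities: the left sides telescope to 0, and the right sides sum to (-5) + 0 + 0 + 1 + 5 = 1. So 0 ≥ 1, which is false.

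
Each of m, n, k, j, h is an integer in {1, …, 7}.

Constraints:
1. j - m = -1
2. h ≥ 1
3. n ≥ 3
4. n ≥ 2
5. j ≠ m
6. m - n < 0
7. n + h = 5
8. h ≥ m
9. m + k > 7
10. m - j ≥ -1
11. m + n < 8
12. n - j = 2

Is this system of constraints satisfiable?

Take m = 2, n = 3, k = 7, j = 1, h = 2. Then constraint 1: j - m = -1; constraint 6: m - n = -1; constraint 7: n + h = 5, and every other listed constraint is also met.

Satisfiable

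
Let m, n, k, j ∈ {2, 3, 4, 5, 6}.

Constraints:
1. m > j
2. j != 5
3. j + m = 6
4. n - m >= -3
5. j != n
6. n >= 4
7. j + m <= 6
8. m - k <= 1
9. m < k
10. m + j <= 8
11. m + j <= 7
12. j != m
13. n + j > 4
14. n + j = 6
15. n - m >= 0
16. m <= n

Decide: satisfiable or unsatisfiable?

Setting (m, n, k, j) = (4, 4, 6, 2) satisfies everything: constraint 3: j + m = 6; constraint 4: n - m = 0; constraint 7: j + m = 6, and the others follow.

Satisfiable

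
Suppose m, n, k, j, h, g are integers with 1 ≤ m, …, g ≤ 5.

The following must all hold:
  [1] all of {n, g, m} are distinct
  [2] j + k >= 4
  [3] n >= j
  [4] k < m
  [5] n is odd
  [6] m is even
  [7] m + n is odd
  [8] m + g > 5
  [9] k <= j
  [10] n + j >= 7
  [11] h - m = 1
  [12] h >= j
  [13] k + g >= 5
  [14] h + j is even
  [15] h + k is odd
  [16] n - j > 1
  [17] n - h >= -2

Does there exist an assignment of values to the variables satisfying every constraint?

Take m = 4, n = 5, k = 2, j = 3, h = 5, g = 3. Then constraint 2: j + k = 5; constraint 8: m + g = 7, and every other listed constraint is also met.

Satisfiable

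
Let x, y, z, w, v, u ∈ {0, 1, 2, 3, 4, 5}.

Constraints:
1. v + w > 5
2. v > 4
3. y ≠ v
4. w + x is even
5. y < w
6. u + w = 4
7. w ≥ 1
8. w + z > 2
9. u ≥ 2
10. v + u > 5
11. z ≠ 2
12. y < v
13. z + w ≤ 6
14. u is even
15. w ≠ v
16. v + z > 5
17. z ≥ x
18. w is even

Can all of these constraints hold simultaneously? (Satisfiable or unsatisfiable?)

Take x = 2, y = 0, z = 3, w = 2, v = 5, u = 2. Then constraint 1: v + w = 7; constraint 6: u + w = 4, and every other listed constraint is also met.

Satisfiable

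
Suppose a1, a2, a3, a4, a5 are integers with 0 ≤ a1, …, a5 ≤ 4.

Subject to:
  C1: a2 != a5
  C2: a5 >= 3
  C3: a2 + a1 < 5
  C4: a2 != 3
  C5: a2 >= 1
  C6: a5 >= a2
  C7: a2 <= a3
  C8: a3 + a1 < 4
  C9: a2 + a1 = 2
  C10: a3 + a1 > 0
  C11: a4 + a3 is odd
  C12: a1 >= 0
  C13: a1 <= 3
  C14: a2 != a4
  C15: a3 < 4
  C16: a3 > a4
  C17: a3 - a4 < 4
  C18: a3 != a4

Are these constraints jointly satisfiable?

Satisfiable

The assignment a1 = 0, a2 = 2, a3 = 3, a4 = 0, a5 = 3 works:
  constraint 3 holds since a2 + a1 = 2.
  constraint 8 holds since a3 + a1 = 3.
  constraint 9 holds since a2 + a1 = 2.
The rest check out directly.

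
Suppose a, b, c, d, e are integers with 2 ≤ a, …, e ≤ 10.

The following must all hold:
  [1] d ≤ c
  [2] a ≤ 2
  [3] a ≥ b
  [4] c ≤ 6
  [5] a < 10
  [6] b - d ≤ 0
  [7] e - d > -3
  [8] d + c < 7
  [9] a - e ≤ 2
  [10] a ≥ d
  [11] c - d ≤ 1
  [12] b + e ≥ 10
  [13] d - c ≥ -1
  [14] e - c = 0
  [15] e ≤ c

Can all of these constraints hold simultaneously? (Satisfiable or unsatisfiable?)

Unsatisfiable

From constraints 2 and 3: b ≤ a ≤ 2. From constraints 4 and 15: e ≤ c ≤ 6. Hence b + e ≤ 8. But constraint 12 requires b + e ≥ 10, and 10 > 8. Contradiction.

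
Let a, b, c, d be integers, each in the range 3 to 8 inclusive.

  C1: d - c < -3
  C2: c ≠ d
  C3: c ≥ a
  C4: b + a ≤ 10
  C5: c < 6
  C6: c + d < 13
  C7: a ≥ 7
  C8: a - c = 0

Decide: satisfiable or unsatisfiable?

From constraints 3 and 7: c ≥ a and a ≥ 7, so c ≥ 7. From constraint 5: c ≤ 5. But 5 < 7, so no value of c works.

Unsatisfiable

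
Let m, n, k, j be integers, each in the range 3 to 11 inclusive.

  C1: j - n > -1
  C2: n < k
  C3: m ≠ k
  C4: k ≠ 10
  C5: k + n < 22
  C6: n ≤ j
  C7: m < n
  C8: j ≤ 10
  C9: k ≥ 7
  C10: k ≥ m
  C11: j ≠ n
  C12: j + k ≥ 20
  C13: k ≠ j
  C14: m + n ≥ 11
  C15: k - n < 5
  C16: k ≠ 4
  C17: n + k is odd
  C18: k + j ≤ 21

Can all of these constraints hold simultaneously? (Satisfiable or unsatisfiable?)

Satisfiable

Try m = 4, n = 8, k = 11, j = 10.
Check constraint 1: j - n = 2; constraint 5: k + n = 19. The remaining constraints are straightforward to verify.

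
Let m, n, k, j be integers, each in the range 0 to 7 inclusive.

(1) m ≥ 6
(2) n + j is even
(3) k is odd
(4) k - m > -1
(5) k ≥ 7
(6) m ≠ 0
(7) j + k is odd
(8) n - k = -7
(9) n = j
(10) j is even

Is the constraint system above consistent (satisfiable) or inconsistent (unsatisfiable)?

Try m = 7, n = 0, k = 7, j = 0.
Check constraint 2: n + j = 0 is even; constraint 4: k - m = 0; constraint 8: n - k = -7. The remaining constraints are straightforward to verify.

Satisfiable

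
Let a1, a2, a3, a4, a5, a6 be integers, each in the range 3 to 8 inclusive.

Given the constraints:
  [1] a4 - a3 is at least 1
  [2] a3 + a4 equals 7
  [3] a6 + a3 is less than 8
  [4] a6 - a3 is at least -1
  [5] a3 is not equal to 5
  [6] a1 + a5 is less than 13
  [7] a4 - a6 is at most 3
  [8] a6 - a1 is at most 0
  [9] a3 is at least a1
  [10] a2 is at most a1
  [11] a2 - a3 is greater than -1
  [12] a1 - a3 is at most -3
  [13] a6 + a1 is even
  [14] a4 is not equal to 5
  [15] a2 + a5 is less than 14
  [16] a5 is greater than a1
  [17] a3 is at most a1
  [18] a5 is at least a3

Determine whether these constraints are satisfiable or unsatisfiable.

Constraints 1, 7, 8, and 12 give a3 − a1 ≥ 3, a1 − a6 ≥ 0, a6 − a4 ≥ -3, a4 − a3 ≥ 1.
Adding all 4 inequalities: the left sides telescope to 0, and the right sides sum to 3 + 0 + (-3) + 1 = 1. So 0 ≥ 1, which is false.

Unsatisfiable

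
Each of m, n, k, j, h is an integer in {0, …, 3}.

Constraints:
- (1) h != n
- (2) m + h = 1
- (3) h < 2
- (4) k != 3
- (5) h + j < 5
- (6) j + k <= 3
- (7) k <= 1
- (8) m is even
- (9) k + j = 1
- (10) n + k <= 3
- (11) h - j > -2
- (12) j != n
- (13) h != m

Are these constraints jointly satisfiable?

Satisfiable

Try m = 0, n = 0, k = 0, j = 1, h = 1.
Check constraint 2: m + h = 1; constraint 5: h + j = 2. The remaining constraints are straightforward to verify.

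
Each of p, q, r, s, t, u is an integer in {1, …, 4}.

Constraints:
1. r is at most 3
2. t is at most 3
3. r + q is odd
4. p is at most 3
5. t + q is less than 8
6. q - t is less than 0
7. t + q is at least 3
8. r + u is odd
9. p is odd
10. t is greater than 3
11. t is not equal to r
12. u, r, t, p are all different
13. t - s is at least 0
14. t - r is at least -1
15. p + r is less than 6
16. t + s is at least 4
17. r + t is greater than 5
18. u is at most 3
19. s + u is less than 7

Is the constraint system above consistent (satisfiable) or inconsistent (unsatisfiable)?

Constraints 1, 2, 4, and 18 confine each of u, r, t, p to the 3 values {1, …, 3} (the domain already gives each ≥ 1).
Constraint 12 requires all 4 of them to be distinct, but only 3 values are available — impossible by the pigeonhole principle.

Unsatisfiable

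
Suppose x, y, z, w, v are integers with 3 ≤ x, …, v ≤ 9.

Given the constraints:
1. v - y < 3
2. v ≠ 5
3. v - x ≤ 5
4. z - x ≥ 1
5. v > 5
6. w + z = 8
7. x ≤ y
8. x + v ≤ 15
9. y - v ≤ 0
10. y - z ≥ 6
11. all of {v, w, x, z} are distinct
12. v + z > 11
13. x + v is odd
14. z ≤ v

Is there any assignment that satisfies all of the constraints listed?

Constraints 3, 4, 9, and 10 give z − x ≥ 1, x − v ≥ -5, v − y ≥ 0, y − z ≥ 6.
Adding all 4 inequalities: the left sides telescope to 0, and the right sides sum to 1 + (-5) + 0 + 6 = 2. So 0 ≥ 2, which is false.

Unsatisfiable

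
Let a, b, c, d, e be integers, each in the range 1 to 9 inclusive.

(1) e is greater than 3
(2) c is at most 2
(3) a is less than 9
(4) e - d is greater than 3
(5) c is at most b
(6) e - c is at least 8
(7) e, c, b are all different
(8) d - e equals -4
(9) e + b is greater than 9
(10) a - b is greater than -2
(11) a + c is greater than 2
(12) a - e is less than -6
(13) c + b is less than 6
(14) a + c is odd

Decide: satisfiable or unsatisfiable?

Satisfiable

Try a = 2, b = 3, c = 1, d = 5, e = 9.
Check constraint 4: e - d = 4; constraint 6: e - c = 8; constraint 8: d - e = -4. The remaining constraints are straightforward to verify.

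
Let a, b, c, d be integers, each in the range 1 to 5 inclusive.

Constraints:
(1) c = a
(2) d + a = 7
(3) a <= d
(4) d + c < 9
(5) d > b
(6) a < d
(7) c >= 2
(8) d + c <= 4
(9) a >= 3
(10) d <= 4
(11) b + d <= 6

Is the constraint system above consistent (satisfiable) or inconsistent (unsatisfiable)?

From constraints 3 and 9: d ≥ a ≥ 3. From constraint 7: c ≥ 2. Hence d + c ≥ 5. But constraint 8 requires d + c ≤ 4, and 4 < 5. Contradiction.

Unsatisfiable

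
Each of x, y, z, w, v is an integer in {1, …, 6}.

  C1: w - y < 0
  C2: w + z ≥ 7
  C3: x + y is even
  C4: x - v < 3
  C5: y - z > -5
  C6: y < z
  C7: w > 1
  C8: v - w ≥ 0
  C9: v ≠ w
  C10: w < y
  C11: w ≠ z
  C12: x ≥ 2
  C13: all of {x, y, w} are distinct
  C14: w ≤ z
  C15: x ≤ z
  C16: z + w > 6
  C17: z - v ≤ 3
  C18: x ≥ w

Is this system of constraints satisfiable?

Satisfiable

The assignment x = 5, y = 3, z = 6, w = 2, v = 3 works:
  constraint 1 holds since w - y = -1.
  constraint 2 holds since w + z = 8.
The rest check out directly.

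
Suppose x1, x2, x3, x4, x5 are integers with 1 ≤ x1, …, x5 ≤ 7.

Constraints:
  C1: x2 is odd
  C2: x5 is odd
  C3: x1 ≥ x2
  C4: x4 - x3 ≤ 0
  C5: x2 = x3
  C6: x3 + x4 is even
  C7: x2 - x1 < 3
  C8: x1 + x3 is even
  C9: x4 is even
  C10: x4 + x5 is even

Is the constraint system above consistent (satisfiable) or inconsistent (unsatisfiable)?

Unsatisfiable

Constraint 9 makes x4 even and constraint 2 makes x5 odd, so x4 + x5 must be odd. Constraint 10 says x4 + x5 is even — contradiction.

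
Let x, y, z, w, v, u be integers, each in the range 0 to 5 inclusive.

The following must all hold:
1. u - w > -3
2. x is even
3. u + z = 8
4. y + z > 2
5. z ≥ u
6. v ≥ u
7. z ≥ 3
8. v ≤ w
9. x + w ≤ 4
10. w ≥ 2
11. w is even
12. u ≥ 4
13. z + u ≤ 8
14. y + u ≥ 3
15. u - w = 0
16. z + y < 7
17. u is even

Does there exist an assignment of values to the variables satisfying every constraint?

Try x = 0, y = 0, z = 4, w = 4, v = 4, u = 4.
Check constraint 1: u - w = 0; constraint 3: u + z = 8; constraint 4: y + z = 4. The remaining constraints are straightforward to verify.

Satisfiable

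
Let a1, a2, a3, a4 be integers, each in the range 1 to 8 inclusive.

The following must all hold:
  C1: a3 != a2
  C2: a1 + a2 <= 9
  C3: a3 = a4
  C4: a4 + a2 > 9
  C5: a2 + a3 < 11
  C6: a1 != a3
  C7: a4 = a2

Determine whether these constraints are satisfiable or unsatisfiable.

Unsatisfiable

From constraints 3 and 7, a3 = a4 = a2, so a3 = a2. But constraint 1 says a3 ≠ a2. Contradiction.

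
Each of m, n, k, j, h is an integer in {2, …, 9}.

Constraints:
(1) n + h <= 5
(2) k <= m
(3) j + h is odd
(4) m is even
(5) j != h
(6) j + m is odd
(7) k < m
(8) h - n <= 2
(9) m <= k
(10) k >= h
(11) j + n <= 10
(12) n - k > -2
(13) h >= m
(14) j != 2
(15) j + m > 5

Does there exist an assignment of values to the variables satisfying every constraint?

Unsatisfiable

Constraints 7, 10, and 13 give m ≤ h, h ≤ k, k < m. Chaining: m ≤ h ≤ k < m, which forces m < m — impossible.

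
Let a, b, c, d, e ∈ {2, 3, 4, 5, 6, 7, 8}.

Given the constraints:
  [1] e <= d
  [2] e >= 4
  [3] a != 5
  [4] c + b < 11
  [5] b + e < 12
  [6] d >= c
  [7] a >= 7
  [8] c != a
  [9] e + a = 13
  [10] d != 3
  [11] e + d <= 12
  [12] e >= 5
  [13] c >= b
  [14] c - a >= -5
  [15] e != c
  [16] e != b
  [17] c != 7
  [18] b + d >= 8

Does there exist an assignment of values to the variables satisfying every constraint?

The assignment a = 8, b = 4, c = 4, d = 7, e = 5 works:
  constraint 4 holds since c + b = 8.
  constraint 5 holds since b + e = 9.
The rest check out directly.

Satisfiable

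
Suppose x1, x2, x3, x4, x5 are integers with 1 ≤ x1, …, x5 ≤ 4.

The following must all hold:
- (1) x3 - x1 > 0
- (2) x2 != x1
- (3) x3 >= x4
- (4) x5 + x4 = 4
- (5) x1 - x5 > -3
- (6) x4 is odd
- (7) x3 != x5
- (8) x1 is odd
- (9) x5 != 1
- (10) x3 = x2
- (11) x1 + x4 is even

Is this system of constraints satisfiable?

One satisfying assignment is x1 = 1, x2 = 4, x3 = 4, x4 = 1, x5 = 3.
For the less obvious constraints — constraint 1: x3 - x1 = 3; constraint 4: x5 + x4 = 4 — and the others hold by inspection.

Satisfiable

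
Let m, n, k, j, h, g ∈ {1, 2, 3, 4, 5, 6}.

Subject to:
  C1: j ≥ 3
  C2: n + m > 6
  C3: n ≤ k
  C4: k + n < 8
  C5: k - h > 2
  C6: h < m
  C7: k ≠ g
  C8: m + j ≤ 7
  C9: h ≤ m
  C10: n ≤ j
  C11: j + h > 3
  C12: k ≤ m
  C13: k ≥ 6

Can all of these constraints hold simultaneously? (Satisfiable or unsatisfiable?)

Unsatisfiable

From constraints 12 and 13: m ≥ k ≥ 6. From constraint 1: j ≥ 3. Hence m + j ≥ 9. But constraint 8 requires m + j ≤ 7, and 7 < 9. Contradiction.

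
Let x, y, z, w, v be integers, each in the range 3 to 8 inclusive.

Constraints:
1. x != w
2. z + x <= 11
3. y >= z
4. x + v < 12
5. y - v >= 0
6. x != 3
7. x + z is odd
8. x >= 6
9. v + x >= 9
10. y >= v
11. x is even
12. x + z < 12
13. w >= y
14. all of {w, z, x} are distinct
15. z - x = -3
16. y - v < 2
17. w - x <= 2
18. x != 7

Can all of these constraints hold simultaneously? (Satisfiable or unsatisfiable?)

The assignment x = 6, y = 3, z = 3, w = 8, v = 3 works:
  constraint 2 holds since z + x = 9.
  constraint 4 holds since x + v = 9.
The rest check out directly.

Satisfiable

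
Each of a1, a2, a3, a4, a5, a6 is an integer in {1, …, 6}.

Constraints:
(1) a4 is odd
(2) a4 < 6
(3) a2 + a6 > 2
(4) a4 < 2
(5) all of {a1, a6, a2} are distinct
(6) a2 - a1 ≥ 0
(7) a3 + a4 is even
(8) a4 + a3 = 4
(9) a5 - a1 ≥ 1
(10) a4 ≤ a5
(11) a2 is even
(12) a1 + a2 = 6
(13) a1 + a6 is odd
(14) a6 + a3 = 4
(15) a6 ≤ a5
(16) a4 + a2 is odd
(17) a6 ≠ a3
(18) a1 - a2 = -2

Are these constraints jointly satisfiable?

Satisfiable

The assignment a1 = 2, a2 = 4, a3 = 3, a4 = 1, a5 = 4, a6 = 1 works:
  constraint 3 holds since a2 + a6 = 5.
  constraint 6 holds since a2 - a1 = 2.
  constraint 8 holds since a4 + a3 = 4.
The rest check out directly.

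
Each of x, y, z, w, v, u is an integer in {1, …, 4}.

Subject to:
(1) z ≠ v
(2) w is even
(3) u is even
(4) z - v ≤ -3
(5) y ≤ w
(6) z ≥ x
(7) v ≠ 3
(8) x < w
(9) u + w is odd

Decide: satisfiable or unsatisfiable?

Unsatisfiable

Constraint 3 makes u even and constraint 2 makes w even, so u + w must be even. Constraint 9 says u + w is odd — contradiction.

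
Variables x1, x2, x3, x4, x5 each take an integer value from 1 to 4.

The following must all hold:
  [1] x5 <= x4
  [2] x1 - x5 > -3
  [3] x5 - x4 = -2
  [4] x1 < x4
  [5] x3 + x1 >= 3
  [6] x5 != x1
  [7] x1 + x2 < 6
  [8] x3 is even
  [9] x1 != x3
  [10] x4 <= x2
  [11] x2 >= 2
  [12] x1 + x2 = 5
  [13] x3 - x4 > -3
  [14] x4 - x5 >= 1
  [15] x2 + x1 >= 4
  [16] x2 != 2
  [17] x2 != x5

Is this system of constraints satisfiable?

Satisfiable

Setting (x1, x2, x3, x4, x5) = (1, 4, 4, 4, 2) satisfies everything: constraint 2: x1 - x5 = -1; constraint 3: x5 - x4 = -2; constraint 5: x3 + x1 = 5, and the others follow.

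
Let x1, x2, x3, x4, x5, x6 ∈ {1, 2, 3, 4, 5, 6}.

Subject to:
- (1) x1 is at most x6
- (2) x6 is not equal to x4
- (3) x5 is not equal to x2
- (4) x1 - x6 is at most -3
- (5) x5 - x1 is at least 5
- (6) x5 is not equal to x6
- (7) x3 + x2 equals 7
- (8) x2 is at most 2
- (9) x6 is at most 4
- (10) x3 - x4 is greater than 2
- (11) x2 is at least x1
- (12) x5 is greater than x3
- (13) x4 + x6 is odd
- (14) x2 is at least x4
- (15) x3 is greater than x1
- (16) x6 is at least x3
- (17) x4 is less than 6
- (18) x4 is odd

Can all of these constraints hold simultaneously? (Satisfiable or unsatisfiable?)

Unsatisfiable

From constraints 9 and 16: x3 ≤ x6 ≤ 4. From constraint 8: x2 ≤ 2. Hence x3 + x2 ≤ 6. But constraint 7 requires x3 + x2 = 7, and 7 > 6. Contradiction.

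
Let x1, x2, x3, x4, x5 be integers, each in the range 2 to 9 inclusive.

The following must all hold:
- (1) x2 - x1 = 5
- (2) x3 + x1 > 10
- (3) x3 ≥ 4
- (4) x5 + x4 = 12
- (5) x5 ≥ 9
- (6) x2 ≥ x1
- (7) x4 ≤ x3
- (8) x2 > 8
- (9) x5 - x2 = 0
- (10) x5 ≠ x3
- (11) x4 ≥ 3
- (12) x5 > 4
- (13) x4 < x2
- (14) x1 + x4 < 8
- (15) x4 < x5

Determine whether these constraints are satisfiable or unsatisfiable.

Satisfiable

Take x1 = 4, x2 = 9, x3 = 7, x4 = 3, x5 = 9. Then constraint 1: x2 - x1 = 5; constraint 2: x3 + x1 = 11; constraint 4: x5 + x4 = 12, and every other listed constraint is also met.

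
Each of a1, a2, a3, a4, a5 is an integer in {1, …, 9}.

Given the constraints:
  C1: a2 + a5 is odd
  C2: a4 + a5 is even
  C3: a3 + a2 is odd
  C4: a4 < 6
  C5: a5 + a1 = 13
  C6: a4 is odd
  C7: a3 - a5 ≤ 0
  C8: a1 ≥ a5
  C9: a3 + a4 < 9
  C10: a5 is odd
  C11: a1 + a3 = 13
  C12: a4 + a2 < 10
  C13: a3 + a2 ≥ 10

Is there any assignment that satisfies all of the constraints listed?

Satisfiable

The assignment a1 = 8, a2 = 8, a3 = 5, a4 = 1, a5 = 5 works:
  constraint 5 holds since a5 + a1 = 13.
  constraint 7 holds since a3 - a5 = 0.
  constraint 9 holds since a3 + a4 = 6.
The rest check out directly.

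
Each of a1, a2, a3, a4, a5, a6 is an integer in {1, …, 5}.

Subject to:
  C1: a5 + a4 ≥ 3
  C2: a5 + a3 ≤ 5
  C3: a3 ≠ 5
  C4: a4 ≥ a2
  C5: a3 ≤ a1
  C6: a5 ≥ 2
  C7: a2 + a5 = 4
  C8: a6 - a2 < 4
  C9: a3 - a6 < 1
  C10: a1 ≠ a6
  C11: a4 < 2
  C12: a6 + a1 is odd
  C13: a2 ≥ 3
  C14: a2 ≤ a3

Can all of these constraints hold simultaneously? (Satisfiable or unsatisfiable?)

From constraint 13: a2 ≥ 3. From constraint 6: a5 ≥ 2. Hence a2 + a5 ≥ 5. But constraint 7 requires a2 + a5 = 4, and 4 < 5. Contradiction.

Unsatisfiable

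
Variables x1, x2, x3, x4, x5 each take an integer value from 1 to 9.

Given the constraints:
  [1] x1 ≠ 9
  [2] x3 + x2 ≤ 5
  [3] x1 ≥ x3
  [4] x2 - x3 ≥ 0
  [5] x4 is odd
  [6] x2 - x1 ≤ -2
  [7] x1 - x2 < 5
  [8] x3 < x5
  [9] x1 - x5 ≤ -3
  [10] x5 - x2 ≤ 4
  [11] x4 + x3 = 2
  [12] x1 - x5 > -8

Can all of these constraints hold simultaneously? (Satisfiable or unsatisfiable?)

Unsatisfiable

Constraints 6, 9, and 10 give x5 − x1 ≥ 3, x1 − x2 ≥ 2, x2 − x5 ≥ -4.
Adding all 3 inequalities: the left sides telescope to 0, and the right sides sum to 3 + 2 + (-4) = 1. So 0 ≥ 1, which is false.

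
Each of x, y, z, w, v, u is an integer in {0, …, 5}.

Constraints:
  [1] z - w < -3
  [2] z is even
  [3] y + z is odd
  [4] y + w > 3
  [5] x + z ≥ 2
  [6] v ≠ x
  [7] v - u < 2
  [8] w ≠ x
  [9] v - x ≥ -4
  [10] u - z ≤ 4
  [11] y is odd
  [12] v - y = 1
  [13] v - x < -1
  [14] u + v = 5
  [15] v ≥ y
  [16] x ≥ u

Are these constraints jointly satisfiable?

One satisfying assignment is x = 5, y = 1, z = 0, w = 4, v = 2, u = 3.
For the less obvious constraints — constraint 1: z - w = -4; constraint 4: y + w = 5 — and the others hold by inspection.

Satisfiable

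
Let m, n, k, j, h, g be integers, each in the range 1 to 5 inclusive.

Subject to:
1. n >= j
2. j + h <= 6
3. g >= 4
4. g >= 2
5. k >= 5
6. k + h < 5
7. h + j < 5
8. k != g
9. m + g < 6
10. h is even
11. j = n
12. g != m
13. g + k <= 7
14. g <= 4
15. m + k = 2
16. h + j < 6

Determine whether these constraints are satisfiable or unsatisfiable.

From constraint 3: g ≥ 4. From constraint 5: k ≥ 5. Hence g + k ≥ 9. But constraint 13 requires g + k ≤ 7, and 7 < 9. Contradiction.

Unsatisfiable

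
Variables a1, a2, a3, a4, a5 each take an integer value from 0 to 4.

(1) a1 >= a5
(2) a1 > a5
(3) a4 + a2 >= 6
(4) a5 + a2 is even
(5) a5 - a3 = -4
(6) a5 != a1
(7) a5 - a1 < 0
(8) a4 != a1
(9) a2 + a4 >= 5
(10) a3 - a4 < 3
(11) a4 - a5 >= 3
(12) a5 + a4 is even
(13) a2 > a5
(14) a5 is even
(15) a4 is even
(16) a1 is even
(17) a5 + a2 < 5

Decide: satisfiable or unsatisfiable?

Satisfiable

Take a1 = 2, a2 = 4, a3 = 4, a4 = 4, a5 = 0. Then constraint 3: a4 + a2 = 8; constraint 5: a5 - a3 = -4; constraint 7: a5 - a1 = -2, and every other listed constraint is also met.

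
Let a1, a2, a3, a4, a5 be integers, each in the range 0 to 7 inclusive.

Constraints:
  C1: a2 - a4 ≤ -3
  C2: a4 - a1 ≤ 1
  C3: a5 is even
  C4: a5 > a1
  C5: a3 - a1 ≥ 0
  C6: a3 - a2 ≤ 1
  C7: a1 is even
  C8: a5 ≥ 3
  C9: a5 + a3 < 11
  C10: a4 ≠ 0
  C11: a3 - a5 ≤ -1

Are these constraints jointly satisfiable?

Unsatisfiable

Constraints 1, 2, 5, and 6 give a3 − a1 ≥ 0, a1 − a4 ≥ -1, a4 − a2 ≥ 3, a2 − a3 ≥ -1.
Adding all 4 inequalities: the left sides telescope to 0, and the right sides sum to 0 + (-1) + 3 + (-1) = 1. So 0 ≥ 1, which is false.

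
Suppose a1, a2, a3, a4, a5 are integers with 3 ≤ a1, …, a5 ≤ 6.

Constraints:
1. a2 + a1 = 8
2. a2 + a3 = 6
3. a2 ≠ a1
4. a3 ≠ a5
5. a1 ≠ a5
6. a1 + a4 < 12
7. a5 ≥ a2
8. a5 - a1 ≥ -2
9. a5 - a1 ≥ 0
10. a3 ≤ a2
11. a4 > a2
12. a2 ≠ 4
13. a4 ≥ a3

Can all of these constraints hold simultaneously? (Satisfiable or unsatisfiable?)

The assignment a1 = 5, a2 = 3, a3 = 3, a4 = 5, a5 = 6 works:
  constraint 1 holds since a2 + a1 = 8.
  constraint 2 holds since a2 + a3 = 6.
  constraint 6 holds since a1 + a4 = 10.
The rest check out directly.

Satisfiable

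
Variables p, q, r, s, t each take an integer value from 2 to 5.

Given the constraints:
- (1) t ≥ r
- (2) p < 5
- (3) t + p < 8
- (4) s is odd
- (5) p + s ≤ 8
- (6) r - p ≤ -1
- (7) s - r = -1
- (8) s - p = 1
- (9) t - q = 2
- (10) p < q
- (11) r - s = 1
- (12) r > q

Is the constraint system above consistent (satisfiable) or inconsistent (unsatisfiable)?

Constraints 6, 10, and 12 give q < r, r < p, p < q. Chaining: q < r < p < q, which forces q < q — impossible.

Unsatisfiable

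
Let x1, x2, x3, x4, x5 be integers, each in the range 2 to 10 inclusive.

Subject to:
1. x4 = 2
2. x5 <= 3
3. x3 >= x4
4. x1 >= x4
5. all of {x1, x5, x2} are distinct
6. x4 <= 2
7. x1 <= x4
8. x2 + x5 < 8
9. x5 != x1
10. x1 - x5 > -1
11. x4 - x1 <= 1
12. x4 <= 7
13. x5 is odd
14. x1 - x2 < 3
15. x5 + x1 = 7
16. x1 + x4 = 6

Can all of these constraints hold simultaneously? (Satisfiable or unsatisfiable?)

Unsatisfiable

From constraint 2: x5 ≤ 3. From constraints 6 and 7: x1 ≤ x4 ≤ 2. Hence x5 + x1 ≤ 5. But constraint 15 requires x5 + x1 = 7, and 7 > 5. Contradiction.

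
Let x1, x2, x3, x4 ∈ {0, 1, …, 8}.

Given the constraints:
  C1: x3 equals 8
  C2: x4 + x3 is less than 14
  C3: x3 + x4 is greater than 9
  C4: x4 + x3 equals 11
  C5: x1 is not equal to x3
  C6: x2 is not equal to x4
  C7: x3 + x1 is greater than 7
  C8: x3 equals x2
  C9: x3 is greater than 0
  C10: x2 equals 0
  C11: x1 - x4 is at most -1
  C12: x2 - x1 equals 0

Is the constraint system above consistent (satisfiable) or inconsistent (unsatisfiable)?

Constraint 1 fixes x3 = 8 and constraint 10 fixes x2 = 0, but constraint 8 requires x3 = x2. Since 8 ≠ 0, contradiction.

Unsatisfiable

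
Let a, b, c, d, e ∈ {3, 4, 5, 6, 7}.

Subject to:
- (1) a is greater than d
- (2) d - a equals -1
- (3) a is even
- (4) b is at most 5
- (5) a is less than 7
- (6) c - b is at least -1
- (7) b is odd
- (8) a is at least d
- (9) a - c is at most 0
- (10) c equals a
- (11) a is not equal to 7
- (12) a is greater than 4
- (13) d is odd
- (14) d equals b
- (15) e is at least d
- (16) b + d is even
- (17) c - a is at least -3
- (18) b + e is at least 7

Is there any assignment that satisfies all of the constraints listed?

Take a = 6, b = 5, c = 6, d = 5, e = 5. Then constraint 2: d - a = -1; constraint 6: c - b = 1, and every other listed constraint is also met.

Satisfiable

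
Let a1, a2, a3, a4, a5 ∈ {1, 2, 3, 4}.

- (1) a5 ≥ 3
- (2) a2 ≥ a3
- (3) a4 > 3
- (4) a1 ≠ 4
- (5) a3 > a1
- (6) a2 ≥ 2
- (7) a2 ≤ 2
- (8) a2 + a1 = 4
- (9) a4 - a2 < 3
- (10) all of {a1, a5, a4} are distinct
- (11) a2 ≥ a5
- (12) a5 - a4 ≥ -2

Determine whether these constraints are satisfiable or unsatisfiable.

From constraints 1 and 11: a2 ≥ a5 and a5 ≥ 3, so a2 ≥ 3. From constraint 7: a2 ≤ 2. But 2 < 3, so no value of a2 works.

Unsatisfiable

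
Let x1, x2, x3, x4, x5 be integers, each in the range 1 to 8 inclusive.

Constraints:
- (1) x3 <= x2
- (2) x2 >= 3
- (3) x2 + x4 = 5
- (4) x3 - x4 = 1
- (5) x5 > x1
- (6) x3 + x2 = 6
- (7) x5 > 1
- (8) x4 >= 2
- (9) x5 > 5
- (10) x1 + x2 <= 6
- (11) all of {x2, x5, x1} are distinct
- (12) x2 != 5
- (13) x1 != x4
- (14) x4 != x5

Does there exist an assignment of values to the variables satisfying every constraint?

The assignment x1 = 1, x2 = 3, x3 = 3, x4 = 2, x5 = 7 works:
  constraint 3 holds since x2 + x4 = 5.
  constraint 4 holds since x3 - x4 = 1.
The rest check out directly.

Satisfiable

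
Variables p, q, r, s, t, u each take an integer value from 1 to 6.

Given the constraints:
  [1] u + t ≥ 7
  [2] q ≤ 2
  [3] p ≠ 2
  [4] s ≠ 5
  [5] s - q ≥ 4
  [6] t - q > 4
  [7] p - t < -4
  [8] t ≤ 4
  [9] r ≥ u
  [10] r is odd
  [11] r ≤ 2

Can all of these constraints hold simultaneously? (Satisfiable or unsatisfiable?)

From constraints 9 and 11: u ≤ r ≤ 2. From constraint 8: t ≤ 4. Hence u + t ≤ 6. But constraint 1 requires u + t ≥ 7, and 7 > 6. Contradiction.

Unsatisfiable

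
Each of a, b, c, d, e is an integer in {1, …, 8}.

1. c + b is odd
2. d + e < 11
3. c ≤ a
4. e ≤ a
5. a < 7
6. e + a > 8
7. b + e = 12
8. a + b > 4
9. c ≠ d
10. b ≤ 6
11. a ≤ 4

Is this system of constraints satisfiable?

From constraint 10: b ≤ 6. From constraints 4 and 11: e ≤ a ≤ 4. Hence b + e ≤ 10. But constraint 7 requires b + e = 12, and 12 > 10. Contradiction.

Unsatisfiable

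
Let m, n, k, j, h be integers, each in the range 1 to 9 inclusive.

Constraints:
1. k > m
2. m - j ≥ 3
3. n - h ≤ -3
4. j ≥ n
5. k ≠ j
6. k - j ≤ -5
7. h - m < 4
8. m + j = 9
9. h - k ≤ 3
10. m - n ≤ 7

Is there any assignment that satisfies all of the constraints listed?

Constraints 2, 3, 6, 9, and 10 give j − k ≥ 5, k − h ≥ -3, h − n ≥ 3, n − m ≥ -7, m − j ≥ 3.
Adding all 5 inequalities: the left sides telescope to 0, and the right sides sum to 5 + (-3) + 3 + (-7) + 3 = 1. So 0 ≥ 1, which is false.

Unsatisfiable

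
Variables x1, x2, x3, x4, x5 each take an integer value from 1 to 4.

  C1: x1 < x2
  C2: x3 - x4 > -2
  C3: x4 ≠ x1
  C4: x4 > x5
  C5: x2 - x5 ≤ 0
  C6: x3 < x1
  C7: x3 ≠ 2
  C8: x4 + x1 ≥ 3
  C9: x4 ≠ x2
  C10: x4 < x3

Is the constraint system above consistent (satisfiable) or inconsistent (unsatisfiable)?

Constraints 1, 4, 5, 6, and 10 give x4 < x3, x3 < x1, x1 < x2, x2 ≤ x5, x5 < x4. Chaining: x4 < x3 < x1 < x2 ≤ x5 < x4, which forces x4 < x4 — impossible.

Unsatisfiable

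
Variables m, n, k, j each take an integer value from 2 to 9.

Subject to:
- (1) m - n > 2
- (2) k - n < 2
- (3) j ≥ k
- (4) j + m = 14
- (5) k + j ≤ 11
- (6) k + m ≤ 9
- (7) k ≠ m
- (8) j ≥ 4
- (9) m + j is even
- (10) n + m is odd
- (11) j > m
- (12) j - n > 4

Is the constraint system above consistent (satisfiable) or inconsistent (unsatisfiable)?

One satisfying assignment is m = 5, n = 2, k = 2, j = 9.
For the less obvious constraints — constraint 1: m - n = 3; constraint 2: k - n = 0 — and the others hold by inspection.

Satisfiable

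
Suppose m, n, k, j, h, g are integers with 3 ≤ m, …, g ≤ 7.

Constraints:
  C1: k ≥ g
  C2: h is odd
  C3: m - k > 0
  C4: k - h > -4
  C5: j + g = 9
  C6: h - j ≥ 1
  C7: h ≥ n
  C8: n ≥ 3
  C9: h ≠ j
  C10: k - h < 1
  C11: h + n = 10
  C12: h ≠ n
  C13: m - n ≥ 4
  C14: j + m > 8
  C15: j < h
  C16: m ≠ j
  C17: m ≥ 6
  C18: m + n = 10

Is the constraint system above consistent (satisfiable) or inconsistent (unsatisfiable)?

Satisfiable

Try m = 7, n = 3, k = 6, j = 4, h = 7, g = 5.
Check constraint 3: m - k = 1; constraint 4: k - h = -1; constraint 5: j + g = 9. The remaining constraints are straightforward to verify.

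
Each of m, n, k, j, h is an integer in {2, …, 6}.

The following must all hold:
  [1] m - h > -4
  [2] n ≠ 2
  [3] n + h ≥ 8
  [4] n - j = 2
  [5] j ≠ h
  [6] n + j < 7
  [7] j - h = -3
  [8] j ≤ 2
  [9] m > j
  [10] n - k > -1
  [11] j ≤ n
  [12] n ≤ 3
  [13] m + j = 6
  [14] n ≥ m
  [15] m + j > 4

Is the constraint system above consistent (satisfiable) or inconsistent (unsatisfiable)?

Unsatisfiable

From constraints 12 and 14: m ≤ n ≤ 3. From constraint 8: j ≤ 2. Hence m + j ≤ 5. But constraint 13 requires m + j = 6, and 6 > 5. Contradiction.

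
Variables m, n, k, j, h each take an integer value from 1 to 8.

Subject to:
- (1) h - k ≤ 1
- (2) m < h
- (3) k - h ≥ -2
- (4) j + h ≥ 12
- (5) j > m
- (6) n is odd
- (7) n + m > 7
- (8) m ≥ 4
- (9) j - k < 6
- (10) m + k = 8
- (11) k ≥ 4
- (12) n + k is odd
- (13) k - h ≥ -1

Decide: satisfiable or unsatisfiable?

Satisfiable

Setting (m, n, k, j, h) = (4, 5, 4, 7, 5) satisfies everything: constraint 1: h - k = 1; constraint 3: k - h = -1; constraint 4: j + h = 12, and the others follow.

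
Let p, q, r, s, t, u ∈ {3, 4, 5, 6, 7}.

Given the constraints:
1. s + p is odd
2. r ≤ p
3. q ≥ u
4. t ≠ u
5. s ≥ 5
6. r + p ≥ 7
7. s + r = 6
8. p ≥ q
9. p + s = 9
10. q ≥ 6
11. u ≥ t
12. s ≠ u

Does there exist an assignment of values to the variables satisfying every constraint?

From constraints 8 and 10: p ≥ q ≥ 6. From constraint 5: s ≥ 5. Hence p + s ≥ 11. But constraint 9 requires p + s = 9, and 9 < 11. Contradiction.

Unsatisfiable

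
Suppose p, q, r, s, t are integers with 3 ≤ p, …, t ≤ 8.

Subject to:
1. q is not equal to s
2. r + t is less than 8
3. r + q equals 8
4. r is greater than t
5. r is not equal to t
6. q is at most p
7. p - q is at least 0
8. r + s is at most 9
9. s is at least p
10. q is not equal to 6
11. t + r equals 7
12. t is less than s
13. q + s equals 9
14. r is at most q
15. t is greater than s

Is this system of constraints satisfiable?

Unsatisfiable

Constraints 4, 7, 9, 14, and 15 give s < t, t < r, r ≤ q, q ≤ p, p ≤ s. Chaining: s < t < r ≤ q ≤ p ≤ s, which forces s < s — impossible.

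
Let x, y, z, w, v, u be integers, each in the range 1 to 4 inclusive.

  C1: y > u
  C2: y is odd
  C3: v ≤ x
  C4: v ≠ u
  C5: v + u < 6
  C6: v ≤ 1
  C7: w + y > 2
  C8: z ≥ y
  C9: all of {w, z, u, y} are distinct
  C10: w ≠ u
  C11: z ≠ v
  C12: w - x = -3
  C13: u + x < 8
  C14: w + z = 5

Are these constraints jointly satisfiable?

One satisfying assignment is x = 4, y = 3, z = 4, w = 1, v = 1, u = 2.
For the less obvious constraints — constraint 5: v + u = 3; constraint 7: w + y = 4; constraint 12: w - x = -3 — and the others hold by inspection.

Satisfiable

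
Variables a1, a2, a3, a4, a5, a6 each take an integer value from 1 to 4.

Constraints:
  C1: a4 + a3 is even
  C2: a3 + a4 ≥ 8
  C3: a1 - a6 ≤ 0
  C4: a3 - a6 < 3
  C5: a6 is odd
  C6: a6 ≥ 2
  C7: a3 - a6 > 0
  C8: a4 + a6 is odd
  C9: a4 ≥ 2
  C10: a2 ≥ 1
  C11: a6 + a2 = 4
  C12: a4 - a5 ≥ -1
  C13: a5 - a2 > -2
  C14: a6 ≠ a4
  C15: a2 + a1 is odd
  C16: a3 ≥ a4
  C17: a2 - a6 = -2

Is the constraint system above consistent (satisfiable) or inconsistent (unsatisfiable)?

Satisfiable

The assignment a1 = 2, a2 = 1, a3 = 4, a4 = 4, a5 = 2, a6 = 3 works:
  constraint 2 holds since a3 + a4 = 8.
  constraint 3 holds since a1 - a6 = -1.
The rest check out directly.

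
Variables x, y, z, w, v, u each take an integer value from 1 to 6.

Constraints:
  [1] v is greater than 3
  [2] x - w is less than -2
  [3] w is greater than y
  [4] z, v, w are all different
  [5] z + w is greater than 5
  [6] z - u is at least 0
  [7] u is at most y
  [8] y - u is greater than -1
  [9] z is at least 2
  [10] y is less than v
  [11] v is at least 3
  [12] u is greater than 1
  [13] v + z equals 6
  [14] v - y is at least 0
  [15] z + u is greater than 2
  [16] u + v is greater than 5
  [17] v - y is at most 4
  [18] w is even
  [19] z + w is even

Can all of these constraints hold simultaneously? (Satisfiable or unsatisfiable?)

Satisfiable

One satisfying assignment is x = 3, y = 3, z = 2, w = 6, v = 4, u = 2.
For the less obvious constraints — constraint 2: x - w = -3; constraint 5: z + w = 8; constraint 6: z - u = 0 — and the others hold by inspection.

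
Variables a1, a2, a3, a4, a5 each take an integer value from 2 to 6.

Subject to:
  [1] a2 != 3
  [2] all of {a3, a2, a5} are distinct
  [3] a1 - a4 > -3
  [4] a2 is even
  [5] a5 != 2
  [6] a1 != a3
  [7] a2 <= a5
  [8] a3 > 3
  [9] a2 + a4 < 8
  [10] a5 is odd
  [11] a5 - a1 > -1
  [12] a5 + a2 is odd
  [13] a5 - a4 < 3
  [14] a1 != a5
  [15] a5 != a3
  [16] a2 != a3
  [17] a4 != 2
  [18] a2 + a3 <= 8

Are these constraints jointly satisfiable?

The assignment a1 = 2, a2 = 2, a3 = 4, a4 = 3, a5 = 3 works:
  constraint 3 holds since a1 - a4 = -1.
  constraint 9 holds since a2 + a4 = 5.
  constraint 11 holds since a5 - a1 = 1.
The rest check out directly.

Satisfiable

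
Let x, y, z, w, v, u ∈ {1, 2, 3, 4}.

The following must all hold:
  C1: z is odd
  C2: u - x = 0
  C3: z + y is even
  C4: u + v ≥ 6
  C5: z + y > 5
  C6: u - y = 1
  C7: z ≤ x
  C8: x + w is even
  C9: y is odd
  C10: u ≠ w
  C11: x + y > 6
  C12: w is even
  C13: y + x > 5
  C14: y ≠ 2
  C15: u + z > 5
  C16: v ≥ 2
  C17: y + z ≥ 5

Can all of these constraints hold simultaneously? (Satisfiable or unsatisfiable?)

Take x = 4, y = 3, z = 3, w = 2, v = 2, u = 4. Then constraint 2: u - x = 0; constraint 4: u + v = 6; constraint 5: z + y = 6, and every other listed constraint is also met.

Satisfiable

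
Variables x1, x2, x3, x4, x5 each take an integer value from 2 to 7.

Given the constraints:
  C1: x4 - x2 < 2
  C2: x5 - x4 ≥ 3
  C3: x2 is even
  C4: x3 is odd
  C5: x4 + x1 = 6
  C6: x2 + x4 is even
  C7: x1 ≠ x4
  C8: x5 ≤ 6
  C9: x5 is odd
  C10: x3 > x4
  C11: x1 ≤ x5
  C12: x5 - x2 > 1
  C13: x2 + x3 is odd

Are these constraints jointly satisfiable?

Satisfiable

The assignment x1 = 4, x2 = 2, x3 = 7, x4 = 2, x5 = 5 works:
  constraint 1 holds since x4 - x2 = 0.
  constraint 2 holds since x5 - x4 = 3.
  constraint 5 holds since x4 + x1 = 6.
The rest check out directly.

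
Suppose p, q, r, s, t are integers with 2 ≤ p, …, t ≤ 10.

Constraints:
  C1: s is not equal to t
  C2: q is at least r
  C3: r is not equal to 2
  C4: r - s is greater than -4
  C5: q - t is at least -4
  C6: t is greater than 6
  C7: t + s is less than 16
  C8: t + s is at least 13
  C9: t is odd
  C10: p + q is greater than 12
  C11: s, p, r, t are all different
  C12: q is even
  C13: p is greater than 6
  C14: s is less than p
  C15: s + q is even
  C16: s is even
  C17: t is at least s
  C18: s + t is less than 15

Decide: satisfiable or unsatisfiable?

Satisfiable

Take p = 10, q = 4, r = 4, s = 6, t = 7. Then constraint 4: r - s = -2; constraint 5: q - t = -3, and every other listed constraint is also met.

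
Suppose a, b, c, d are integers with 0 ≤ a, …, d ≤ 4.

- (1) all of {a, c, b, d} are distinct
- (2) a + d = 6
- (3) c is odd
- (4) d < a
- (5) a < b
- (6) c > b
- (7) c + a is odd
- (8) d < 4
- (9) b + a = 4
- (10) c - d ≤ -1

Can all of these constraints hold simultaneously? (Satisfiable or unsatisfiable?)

Unsatisfiable

Constraints 4, 5, 6, and 10 give d < a, a < b, b < c, c < d. Chaining: d < a < b < c < d, which forces d < d — impossible.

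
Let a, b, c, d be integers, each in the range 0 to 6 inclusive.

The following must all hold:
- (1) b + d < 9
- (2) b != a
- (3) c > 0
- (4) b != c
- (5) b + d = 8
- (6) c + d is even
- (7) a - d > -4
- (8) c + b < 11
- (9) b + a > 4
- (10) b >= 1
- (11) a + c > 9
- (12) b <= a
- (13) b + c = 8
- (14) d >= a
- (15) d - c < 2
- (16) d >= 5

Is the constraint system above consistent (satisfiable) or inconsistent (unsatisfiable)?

Satisfiable

The assignment a = 5, b = 2, c = 6, d = 6 works:
  constraint 1 holds since b + d = 8.
  constraint 5 holds since b + d = 8.
  constraint 7 holds since a - d = -1.
The rest check out directly.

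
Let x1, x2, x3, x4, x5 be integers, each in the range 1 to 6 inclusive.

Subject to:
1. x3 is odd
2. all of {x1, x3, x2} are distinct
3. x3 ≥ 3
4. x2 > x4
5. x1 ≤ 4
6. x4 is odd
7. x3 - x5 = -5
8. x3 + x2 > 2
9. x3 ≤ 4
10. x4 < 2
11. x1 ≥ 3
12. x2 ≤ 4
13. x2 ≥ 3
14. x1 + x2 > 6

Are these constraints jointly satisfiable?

Unsatisfiable

Constraints 3, 5, 9, 11, 12, and 13 confine each of x1, x3, x2 to the 2 values {3, 4}.
Constraint 2 requires all 3 of them to be distinct, but only 2 values are available — impossible by the pigeonhole principle.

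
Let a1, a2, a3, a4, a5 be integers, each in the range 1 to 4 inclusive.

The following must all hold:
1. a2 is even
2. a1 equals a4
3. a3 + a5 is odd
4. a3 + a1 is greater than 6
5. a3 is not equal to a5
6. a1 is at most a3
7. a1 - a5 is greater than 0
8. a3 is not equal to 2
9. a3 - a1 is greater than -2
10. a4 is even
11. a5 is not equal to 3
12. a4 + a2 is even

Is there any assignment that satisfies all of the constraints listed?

Try a1 = 4, a2 = 2, a3 = 4, a4 = 4, a5 = 1.
Check constraint 4: a3 + a1 = 8; constraint 7: a1 - a5 = 3. The remaining constraints are straightforward to verify.

Satisfiable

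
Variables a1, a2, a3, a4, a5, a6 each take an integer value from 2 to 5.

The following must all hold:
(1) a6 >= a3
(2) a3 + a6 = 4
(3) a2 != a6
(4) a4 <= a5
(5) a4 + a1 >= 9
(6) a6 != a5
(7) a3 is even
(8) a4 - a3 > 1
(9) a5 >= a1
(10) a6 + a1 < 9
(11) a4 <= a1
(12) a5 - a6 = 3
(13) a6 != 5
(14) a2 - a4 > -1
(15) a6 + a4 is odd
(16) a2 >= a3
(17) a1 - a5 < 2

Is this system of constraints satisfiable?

Take a1 = 5, a2 = 5, a3 = 2, a4 = 5, a5 = 5, a6 = 2. Then constraint 2: a3 + a6 = 4; constraint 5: a4 + a1 = 10, and every other listed constraint is also met.

Satisfiable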